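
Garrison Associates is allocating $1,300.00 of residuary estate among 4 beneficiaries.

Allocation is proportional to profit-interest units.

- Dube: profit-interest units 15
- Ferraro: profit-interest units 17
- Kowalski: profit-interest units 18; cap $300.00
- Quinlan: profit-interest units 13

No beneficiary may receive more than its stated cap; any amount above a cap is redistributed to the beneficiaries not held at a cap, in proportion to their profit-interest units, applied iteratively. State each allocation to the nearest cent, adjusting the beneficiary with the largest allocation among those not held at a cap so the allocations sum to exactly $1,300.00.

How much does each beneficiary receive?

Dube: $333.33; Ferraro: $377.78; Kowalski: $300.00; Quinlan: $288.89

Total profit-interest units = 63.
Pro-rata shares before constraints: Dube 309.5238; Ferraro 350.7937; Kowalski 371.4286; Quinlan 268.2540.
Cap binds for Kowalski ($300.00); remaining pool $1,000.00 reallocated over remaining profit-interest units 45.
Redistributed shares: Dube 333.3333 → $333.33; Ferraro 377.7778 → $377.78; Quinlan 288.8889 → $288.89.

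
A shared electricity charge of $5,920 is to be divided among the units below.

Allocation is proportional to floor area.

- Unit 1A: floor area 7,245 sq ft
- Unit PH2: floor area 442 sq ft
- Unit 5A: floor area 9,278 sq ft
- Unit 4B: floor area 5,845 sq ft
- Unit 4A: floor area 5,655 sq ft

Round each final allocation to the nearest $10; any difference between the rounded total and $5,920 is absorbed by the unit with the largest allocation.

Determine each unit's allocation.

Unit 1A: $1,510 · Unit PH2: $90 · Unit 5A: $1,920 · Unit 4B: $1,220 · Unit 4A: $1,180

Floor area total: 28,465.
Proportional shares: Unit 1A 7,245/28,465 × $5,920 = 1,506.78; Unit PH2 442/28,465 × $5,920 = 91.92; Unit 5A 9,278/28,465 × $5,920 = 1,929.59; Unit 4B 5,845/28,465 × $5,920 = 1,215.61; Unit 4A 5,655/28,465 × $5,920 = 1,176.10.
Rounded to nearest $10: Unit 1A $1,510; Unit PH2 $90; Unit 5A $1,930; Unit 4B $1,220; Unit 4A $1,180. Sum = $5,930.
Difference $5,920 − $5,930 = −$10 applied to largest allocation (Unit 5A): Unit 5A becomes $1,920.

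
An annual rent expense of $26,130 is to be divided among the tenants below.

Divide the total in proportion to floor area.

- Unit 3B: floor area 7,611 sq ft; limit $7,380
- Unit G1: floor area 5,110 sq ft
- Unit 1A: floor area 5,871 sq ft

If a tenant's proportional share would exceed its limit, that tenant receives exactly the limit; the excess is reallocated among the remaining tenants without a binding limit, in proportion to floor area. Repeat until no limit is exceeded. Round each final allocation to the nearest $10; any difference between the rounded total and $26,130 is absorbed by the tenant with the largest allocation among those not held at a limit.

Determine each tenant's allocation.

Unit 3B: $7,380; Unit G1: $8,730; Unit 1A: $10,020

Total floor area = 18,592.
Unconstrained shares: Unit 3B 10,696.83; Unit G1 7,181.81; Unit 1A 8,251.36.
Held at cap: Unit 3B ($7,380); balance $18,750 reallocated over remaining floor area 10,981.
Redistributed shares: Unit G1 8,725.30 → $8,730; Unit 1A 10,024.70 → $10,020.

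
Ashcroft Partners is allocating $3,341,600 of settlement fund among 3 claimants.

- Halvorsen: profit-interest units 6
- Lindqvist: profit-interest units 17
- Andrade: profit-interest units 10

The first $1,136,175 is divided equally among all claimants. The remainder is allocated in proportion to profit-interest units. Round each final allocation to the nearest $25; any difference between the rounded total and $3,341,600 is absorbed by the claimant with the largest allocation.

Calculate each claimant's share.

$1,136,175 shared equally gives $378,725 per claimant.
Remainder $2,205,425 by profit-interest units (total 33): Halvorsen 400,986.36 → $400,975; Lindqvist 1,136,128.03 → $1,136,125; Andrade 668,310.61 → $668,300.
Rounding difference +$25 on remainder applied to Lindqvist.
Totals: Halvorsen $378,725 + $400,975 = $779,700; Lindqvist $378,725 + $1,136,150 = $1,514,875; Andrade $378,725 + $668,300 = $1,047,025.

Halvorsen: $779,700; Lindqvist: $1,514,875; Andrade: $1,047,025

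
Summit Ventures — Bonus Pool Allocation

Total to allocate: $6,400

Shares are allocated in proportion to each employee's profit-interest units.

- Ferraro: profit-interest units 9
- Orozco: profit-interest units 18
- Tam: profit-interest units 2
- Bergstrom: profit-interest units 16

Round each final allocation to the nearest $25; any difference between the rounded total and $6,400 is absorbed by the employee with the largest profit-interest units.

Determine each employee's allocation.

Combined profit-interest units = 45.
Unrounded shares: Ferraro 9/45 × $6,400 = 1,280.00; Orozco 18/45 × $6,400 = 2,560.00; Tam 2/45 × $6,400 = 284.44; Bergstrom 16/45 × $6,400 = 2,275.56.
After rounding ($25): Ferraro $1,275; Orozco $2,550; Tam $275; Bergstrom $2,275. Sum = $6,375.
Difference $6,400 − $6,375 = +$25 applied to largest profit-interest units (Orozco): Orozco becomes $2,575.

Ferraro: $1,275 · Orozco: $2,575 · Tam: $275 · Bergstrom: $2,275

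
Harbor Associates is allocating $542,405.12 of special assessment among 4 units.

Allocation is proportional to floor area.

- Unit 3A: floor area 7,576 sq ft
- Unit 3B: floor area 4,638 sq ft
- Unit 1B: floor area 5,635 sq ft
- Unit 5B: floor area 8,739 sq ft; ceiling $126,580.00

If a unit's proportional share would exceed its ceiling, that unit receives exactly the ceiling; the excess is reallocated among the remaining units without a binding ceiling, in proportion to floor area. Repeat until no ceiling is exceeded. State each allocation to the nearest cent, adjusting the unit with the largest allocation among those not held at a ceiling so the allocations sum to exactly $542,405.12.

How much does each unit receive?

Floor area total: 26,588.
Proportional shares (ignoring caps): Unit 3A 154,553.2266; Unit 3B 94,616.9304; Unit 1B 114,956.1024; Unit 5B 178,278.8605.
Capped: Unit 5B ($126,580.00); residual $415,825.12 reallocated over remaining floor area 17,849.
Redistributed shares: Unit 3A 176,496.7846 → $176,496.78; Unit 3B 108,050.6979 → $108,050.70; Unit 1B 131,277.6375 → $131,277.64.

Unit 3A: $176,496.78 | Unit 3B: $108,050.70 | Unit 1B: $131,277.64 | Unit 5B: $126,580.00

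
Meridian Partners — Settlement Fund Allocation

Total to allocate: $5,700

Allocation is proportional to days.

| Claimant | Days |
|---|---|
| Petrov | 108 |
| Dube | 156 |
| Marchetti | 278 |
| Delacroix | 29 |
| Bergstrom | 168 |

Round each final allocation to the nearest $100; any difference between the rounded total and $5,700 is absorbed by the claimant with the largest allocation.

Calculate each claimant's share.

Total days = 739.
Proportional shares: Petrov 108/739 × $5,700 = 833.02; Dube 156/739 × $5,700 = 1,203.25; Marchetti 278/739 × $5,700 = 2,144.25; Delacroix 29/739 × $5,700 = 223.68; Bergstrom 168/739 × $5,700 = 1,295.81.
After rounding ($100): Petrov $800; Dube $1,200; Marchetti $2,100; Delacroix $200; Bergstrom $1,300. Sum = $5,600.
Difference $5,700 − $5,600 = +$100 applied to largest allocation (Marchetti): Marchetti becomes $2,200.

Petrov: $800 · Dube: $1,200 · Marchetti: $2,200 · Delacroix: $200 · Bergstrom: $1,300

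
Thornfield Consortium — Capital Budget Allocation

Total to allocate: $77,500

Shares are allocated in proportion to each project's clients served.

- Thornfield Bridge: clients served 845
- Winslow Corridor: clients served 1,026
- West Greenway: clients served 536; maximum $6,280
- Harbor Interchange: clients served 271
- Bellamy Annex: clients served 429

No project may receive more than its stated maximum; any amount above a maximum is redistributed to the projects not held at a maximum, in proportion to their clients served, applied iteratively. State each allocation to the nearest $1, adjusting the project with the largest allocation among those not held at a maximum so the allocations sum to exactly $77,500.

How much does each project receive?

Thornfield Bridge: $23,408 · Winslow Corridor: $28,421 · West Greenway: $6,280 · Harbor Interchange: $7,507 · Bellamy Annex: $11,884

Sum of clients served: 3,107.
Unconstrained shares: Thornfield Bridge 21,077.41; Winslow Corridor 25,592.21; West Greenway 13,369.81; Harbor Interchange 6,759.74; Bellamy Annex 10,700.84.
Cap binds for West Greenway ($6,280); balance $71,220 reallocated over remaining clients served 2,571.
Remaining shares: Thornfield Bridge 23,407.58 → $23,408; Winslow Corridor 28,421.52 → $28,422; Harbor Interchange 7,507.05 → $7,507; Bellamy Annex 11,883.85 → $11,884.
Rounding difference −$1 applied to Winslow Corridor → $28,421.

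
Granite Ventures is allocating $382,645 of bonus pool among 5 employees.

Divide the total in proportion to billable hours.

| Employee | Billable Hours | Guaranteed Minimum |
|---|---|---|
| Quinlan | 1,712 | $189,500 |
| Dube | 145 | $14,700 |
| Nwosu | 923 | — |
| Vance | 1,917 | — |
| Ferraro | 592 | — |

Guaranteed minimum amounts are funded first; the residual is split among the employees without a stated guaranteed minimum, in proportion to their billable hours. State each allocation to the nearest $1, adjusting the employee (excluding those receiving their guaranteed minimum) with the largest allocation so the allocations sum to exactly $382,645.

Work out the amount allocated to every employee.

Quinlan: $189,500 · Dube: $14,700 · Nwosu: $47,991 · Vance: $99,673 · Ferraro: $30,781

Fund the minimums — Quinlan $189,500; Dube $14,700. Residual $178,445.
Residual split over remaining billable hours 3,432: Nwosu 47,990.89 → $47,991; Vance 99,673.39 → $99,673; Ferraro 30,780.72 → $30,781.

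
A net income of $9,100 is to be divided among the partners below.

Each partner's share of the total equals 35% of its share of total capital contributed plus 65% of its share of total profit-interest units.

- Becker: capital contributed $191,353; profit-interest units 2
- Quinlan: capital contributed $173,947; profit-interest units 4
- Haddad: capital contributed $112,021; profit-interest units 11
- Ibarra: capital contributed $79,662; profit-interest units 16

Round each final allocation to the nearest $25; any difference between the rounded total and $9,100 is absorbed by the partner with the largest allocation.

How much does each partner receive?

Capital contributed total 556,983; profit-interest units total 33.
Composite weights (35% capital contributed + 65% profit-interest units): Becker 0.1596; Quinlan 0.1881; Haddad 0.2871; Ibarra 0.3652.
Pro-rata amounts: Becker 1,452.70; Quinlan 1,711.65; Haddad 2,612.24; Ibarra 3,323.41.
At nearest $25: Becker $1,450; Quinlan $1,700; Haddad $2,600; Ibarra $3,325. Sum = $9,075.
Difference $9,100 − $9,075 = +$25 applied to largest allocation (Ibarra): Ibarra becomes $3,350.

Becker: $1,450 | Quinlan: $1,700 | Haddad: $2,600 | Ibarra: $3,350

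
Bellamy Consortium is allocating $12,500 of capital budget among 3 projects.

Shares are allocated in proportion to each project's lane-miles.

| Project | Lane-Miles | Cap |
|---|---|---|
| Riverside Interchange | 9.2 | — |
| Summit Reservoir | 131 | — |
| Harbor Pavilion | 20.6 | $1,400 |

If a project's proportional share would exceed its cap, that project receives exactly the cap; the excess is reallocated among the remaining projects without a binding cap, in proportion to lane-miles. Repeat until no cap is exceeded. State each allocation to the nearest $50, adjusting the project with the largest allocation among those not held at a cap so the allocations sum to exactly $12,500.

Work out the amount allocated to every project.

Combined lane-miles = 160.8.
Proportional shares (ignoring caps): Riverside Interchange 715.17; Summit Reservoir 10,183.46; Harbor Pavilion 1,601.37.
Cap binds for Harbor Pavilion ($1,400); remaining pool $11,100 reallocated over remaining lane-miles 140.2.
Remaining shares: Riverside Interchange 728.39 → $750; Summit Reservoir 10,371.61 → $10,350.

Riverside Interchange: $750 | Summit Reservoir: $10,350 | Harbor Pavilion: $1,400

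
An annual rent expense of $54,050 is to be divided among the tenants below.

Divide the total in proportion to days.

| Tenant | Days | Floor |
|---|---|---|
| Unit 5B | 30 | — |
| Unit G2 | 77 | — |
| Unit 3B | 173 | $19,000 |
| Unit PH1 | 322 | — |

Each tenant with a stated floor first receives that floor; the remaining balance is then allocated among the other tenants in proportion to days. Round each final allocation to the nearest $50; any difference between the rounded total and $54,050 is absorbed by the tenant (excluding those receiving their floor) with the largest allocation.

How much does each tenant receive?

Minimums first: Unit 3B $19,000. Residual $35,050.
Residual split over remaining days 429: Unit 5B 2,451.05 → $2,450; Unit G2 6,291.03 → $6,300; Unit PH1 26,307.93 → $26,300.

Unit 5B: $2,450; Unit G2: $6,300; Unit 3B: $19,000; Unit PH1: $26,300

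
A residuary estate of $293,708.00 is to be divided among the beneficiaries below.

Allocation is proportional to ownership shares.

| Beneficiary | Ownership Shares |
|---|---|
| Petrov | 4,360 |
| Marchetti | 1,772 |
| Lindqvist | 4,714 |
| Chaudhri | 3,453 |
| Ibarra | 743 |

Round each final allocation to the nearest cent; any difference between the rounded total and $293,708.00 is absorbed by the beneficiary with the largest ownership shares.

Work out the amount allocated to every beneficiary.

Petrov: $85,132.75 | Marchetti: $34,599.83 | Lindqvist: $92,044.91 | Chaudhri: $67,422.80 | Ibarra: $14,507.71

Total ownership shares = 4,360 + 1,772 + 4,714 + 3,453 + 743 = 15,042.
Proportional shares: Petrov 85,132.7536; Marchetti 34,599.8256; Lindqvist 92,044.9084; Chaudhri 67,422.7978; Ibarra 14,507.7147.
Rounded to nearest cent: Petrov $85,132.75; Marchetti $34,599.83; Lindqvist $92,044.91; Chaudhri $67,422.80; Ibarra $14,507.71. Sum = $293,708.00.
Rounded total matches; no reconciliation needed.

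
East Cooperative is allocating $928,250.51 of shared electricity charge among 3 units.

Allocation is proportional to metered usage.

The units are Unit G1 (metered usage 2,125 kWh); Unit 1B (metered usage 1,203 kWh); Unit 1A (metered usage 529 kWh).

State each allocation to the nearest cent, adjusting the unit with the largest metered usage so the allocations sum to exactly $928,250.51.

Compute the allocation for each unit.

Unit G1: $511,416.22 | Unit 1B: $289,521.74 | Unit 1A: $127,312.55

Metered usage total: 2,125 + 1,203 + 529 = 3,857.
Proportional shares: Unit G1 511,416.2131; Unit 1B 289,521.7432; Unit 1A 127,312.5537.
Rounded to nearest cent: Unit G1 $511,416.21; Unit 1B $289,521.74; Unit 1A $127,312.55. Sum = $928,250.50.
Difference $928,250.51 − $928,250.50 = +$0.01 applied to largest metered usage (Unit G1): Unit G1 becomes $511,416.22.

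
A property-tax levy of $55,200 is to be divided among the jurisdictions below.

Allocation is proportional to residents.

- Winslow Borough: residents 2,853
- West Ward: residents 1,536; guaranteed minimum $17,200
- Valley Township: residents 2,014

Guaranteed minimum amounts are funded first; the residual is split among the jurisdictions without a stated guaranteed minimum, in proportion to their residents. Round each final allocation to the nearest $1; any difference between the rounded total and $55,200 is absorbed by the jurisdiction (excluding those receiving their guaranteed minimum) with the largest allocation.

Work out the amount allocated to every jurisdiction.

Winslow Borough: $22,275 · West Ward: $17,200 · Valley Township: $15,725

Minimums first: West Ward $17,200. Remaining pool $38,000.
Remaining pool split over remaining residents 4,867: Winslow Borough 22,275.32 → $22,275; Valley Township 15,724.68 → $15,725.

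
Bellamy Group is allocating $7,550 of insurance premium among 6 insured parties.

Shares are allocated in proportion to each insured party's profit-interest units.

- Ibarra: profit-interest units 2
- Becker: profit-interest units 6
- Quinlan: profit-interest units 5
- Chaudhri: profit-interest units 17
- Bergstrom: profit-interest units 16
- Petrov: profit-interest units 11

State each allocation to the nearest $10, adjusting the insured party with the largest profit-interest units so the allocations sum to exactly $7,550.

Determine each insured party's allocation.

Total profit-interest units = 57.
Pro-rata amounts: Ibarra 2/57 × $7,550 = 264.91; Becker 6/57 × $7,550 = 794.74; Quinlan 5/57 × $7,550 = 662.28; Chaudhri 17/57 × $7,550 = 2,251.75; Bergstrom 16/57 × $7,550 = 2,119.30; Petrov 11/57 × $7,550 = 1,457.02.
Rounded to nearest $10: Ibarra $260; Becker $790; Quinlan $660; Chaudhri $2,250; Bergstrom $2,120; Petrov $1,460. Sum = $7,540.
Difference $7,550 − $7,540 = +$10 applied to largest profit-interest units (Chaudhri): Chaudhri becomes $2,260.

Ibarra: $260 · Becker: $790 · Quinlan: $660 · Chaudhri: $2,260 · Bergstrom: $2,120 · Petrov: $1,460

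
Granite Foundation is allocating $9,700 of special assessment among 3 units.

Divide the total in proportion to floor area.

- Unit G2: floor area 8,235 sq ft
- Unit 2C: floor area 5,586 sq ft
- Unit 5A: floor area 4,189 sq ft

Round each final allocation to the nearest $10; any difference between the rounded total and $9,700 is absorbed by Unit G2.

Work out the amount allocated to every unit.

Floor area total: 18,010.
Unrounded shares: Unit G2 8,235/18,010 × $9,700 = 4,435.29; Unit 2C 5,586/18,010 × $9,700 = 3,008.56; Unit 5A 4,189/18,010 × $9,700 = 2,256.15.
At nearest $10: Unit G2 $4,440; Unit 2C $3,010; Unit 5A $2,260. Sum = $9,710.
Difference $9,700 − $9,710 = −$10 applied to Unit G2: Unit G2 becomes $4,430.

Unit G2: $4,430; Unit 2C: $3,010; Unit 5A: $2,260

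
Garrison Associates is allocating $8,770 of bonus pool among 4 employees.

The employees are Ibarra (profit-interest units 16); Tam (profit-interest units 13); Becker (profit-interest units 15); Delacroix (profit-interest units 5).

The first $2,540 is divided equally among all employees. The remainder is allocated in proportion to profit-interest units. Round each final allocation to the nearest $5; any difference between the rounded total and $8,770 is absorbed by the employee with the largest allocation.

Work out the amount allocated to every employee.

Ibarra: $2,670 | Tam: $2,290 | Becker: $2,540 | Delacroix: $1,270

First tranche $2,540 split equally: $635 each.
Remainder $6,230 by profit-interest units (total 49): Ibarra 2,034.29 → $2,035; Tam 1,652.86 → $1,655; Becker 1,907.14 → $1,905; Delacroix 635.71 → $635.
Totals: Ibarra $635 + $2,035 = $2,670; Tam $635 + $1,655 = $2,290; Becker $635 + $1,905 = $2,540; Delacroix $635 + $635 = $1,270.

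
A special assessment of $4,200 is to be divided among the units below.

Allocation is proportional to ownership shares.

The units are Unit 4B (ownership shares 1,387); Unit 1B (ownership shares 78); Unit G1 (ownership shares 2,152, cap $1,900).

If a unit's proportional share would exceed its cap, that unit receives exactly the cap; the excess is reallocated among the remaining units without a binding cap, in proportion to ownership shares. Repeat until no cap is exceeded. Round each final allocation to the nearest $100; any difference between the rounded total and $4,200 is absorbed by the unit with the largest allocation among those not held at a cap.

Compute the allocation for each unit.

Sum of ownership shares: 3,617.
Pro-rata shares before constraints: Unit 4B 1,610.56; Unit 1B 90.57; Unit G1 2,498.87.
Capped: Unit G1 ($1,900); residual $2,300 reallocated over remaining ownership shares 1,465.
Shares after redistribution: Unit 4B 2,177.54 → $2,200; Unit 1B 122.46 → $100.

Unit 4B: $2,200; Unit 1B: $100; Unit G1: $1,900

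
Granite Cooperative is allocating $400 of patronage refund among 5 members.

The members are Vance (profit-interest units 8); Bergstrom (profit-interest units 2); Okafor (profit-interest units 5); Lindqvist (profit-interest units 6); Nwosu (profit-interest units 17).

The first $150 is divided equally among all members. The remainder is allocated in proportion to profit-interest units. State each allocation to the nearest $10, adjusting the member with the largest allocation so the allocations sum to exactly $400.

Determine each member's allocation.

Vance: $80; Bergstrom: $40; Okafor: $60; Lindqvist: $70; Nwosu: $150

$150 shared equally gives $30 per member.
Remainder $250 by profit-interest units (total 38): Vance 52.63 → $50; Bergstrom 13.16 → $10; Okafor 32.89 → $30; Lindqvist 39.47 → $40; Nwosu 111.84 → $110.
Rounding difference +$10 on remainder applied to Nwosu.
Totals: Vance $30 + $50 = $80; Bergstrom $30 + $10 = $40; Okafor $30 + $30 = $60; Lindqvist $30 + $40 = $70; Nwosu $30 + $120 = $150.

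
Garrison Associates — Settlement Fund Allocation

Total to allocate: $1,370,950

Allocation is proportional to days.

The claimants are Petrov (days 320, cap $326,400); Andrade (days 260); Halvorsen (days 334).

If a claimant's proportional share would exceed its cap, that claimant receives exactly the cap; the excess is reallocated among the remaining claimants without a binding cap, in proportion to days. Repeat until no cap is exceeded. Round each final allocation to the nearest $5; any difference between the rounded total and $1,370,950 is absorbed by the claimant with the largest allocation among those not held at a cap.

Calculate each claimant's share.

Combined days = 914.
Pro-rata shares before constraints: Petrov 479,982.49; Andrade 389,985.78; Halvorsen 500,981.73.
Held at cap: Petrov ($326,400); balance $1,044,550 reallocated over remaining days 594.
Shares after redistribution: Andrade 457,210.44 → $457,210; Halvorsen 587,339.56 → $587,340.

Petrov: $326,400; Andrade: $457,210; Halvorsen: $587,340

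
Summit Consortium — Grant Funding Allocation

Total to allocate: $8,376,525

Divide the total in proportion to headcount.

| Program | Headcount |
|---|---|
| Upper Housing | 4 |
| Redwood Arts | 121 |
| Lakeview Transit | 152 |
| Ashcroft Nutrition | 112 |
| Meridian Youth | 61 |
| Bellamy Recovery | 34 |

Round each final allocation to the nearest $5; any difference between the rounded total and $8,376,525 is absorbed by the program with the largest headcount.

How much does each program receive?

Combined headcount = 4 + 121 + 152 + 112 + 61 + 34 = 484.
Unrounded shares: Upper Housing 69,227.48; Redwood Arts 2,094,131.25; Lakeview Transit 2,630,644.21; Ashcroft Nutrition 1,938,369.42; Meridian Youth 1,055,719.06; Bellamy Recovery 588,433.57.
After rounding ($5): Upper Housing $69,225; Redwood Arts $2,094,130; Lakeview Transit $2,630,645; Ashcroft Nutrition $1,938,370; Meridian Youth $1,055,720; Bellamy Recovery $588,435. Sum = $8,376,525.
Rounded total matches; no reconciliation needed.

Upper Housing: $69,225 · Redwood Arts: $2,094,130 · Lakeview Transit: $2,630,645 · Ashcroft Nutrition: $1,938,370 · Meridian Youth: $1,055,720 · Bellamy Recovery: $588,435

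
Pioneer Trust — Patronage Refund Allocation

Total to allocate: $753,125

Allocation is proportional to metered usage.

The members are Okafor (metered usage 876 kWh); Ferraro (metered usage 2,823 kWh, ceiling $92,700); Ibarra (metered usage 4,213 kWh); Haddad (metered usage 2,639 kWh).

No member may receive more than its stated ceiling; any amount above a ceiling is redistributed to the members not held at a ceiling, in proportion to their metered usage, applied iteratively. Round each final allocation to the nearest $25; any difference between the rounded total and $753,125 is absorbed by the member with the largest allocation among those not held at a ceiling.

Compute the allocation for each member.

Combined metered usage = 10,551.
Proportional shares (ignoring caps): Okafor 62,528.43; Ferraro 201,504.30; Ibarra 300,721.79; Haddad 188,370.47.
Held at cap: Ferraro ($92,700); balance $660,425 reallocated over remaining metered usage 7,728.
Redistributed shares: Okafor 74,861.84 → $74,850; Ibarra 360,037.59 → $360,050; Haddad 225,525.57 → $225,525.

Okafor: $74,850 · Ferraro: $92,700 · Ibarra: $360,050 · Haddad: $225,525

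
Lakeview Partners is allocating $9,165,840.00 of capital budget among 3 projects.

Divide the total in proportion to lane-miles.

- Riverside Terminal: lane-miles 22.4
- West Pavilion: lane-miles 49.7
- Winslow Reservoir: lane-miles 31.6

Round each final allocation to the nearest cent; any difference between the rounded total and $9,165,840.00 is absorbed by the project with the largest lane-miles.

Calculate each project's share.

Riverside Terminal: $1,979,892.15 | West Pavilion: $4,392,885.71 | Winslow Reservoir: $2,793,062.14

Total lane-miles = 22.4 + 49.7 + 31.6 = 103.7.
Pro-rata amounts: Riverside Terminal 1,979,892.1504; West Pavilion 4,392,885.7088; Winslow Reservoir 2,793,062.1408.
Rounded to nearest cent: Riverside Terminal $1,979,892.15; West Pavilion $4,392,885.71; Winslow Reservoir $2,793,062.14. Sum = $9,165,840.00.
Rounded total matches; no reconciliation needed.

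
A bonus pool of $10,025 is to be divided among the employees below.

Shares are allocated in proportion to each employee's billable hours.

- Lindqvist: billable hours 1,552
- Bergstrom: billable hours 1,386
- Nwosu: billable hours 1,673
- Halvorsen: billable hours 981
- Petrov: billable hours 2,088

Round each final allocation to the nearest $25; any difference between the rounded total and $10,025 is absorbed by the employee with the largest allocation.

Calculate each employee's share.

Combined billable hours = 7,680.
Raw shares: Lindqvist 1,552/7,680 × $10,025 = 2,025.89; Bergstrom 1,386/7,680 × $10,025 = 1,809.20; Nwosu 1,673/7,680 × $10,025 = 2,183.83; Halvorsen 981/7,680 × $10,025 = 1,280.54; Petrov 2,088/7,680 × $10,025 = 2,725.55.
After rounding ($25): Lindqvist $2,025; Bergstrom $1,800; Nwosu $2,175; Halvorsen $1,275; Petrov $2,725. Sum = $10,000.
Difference $10,025 − $10,000 = +$25 applied to largest allocation (Petrov): Petrov becomes $2,750.

Lindqvist: $2,025 | Bergstrom: $1,800 | Nwosu: $2,175 | Halvorsen: $1,275 | Petrov: $2,750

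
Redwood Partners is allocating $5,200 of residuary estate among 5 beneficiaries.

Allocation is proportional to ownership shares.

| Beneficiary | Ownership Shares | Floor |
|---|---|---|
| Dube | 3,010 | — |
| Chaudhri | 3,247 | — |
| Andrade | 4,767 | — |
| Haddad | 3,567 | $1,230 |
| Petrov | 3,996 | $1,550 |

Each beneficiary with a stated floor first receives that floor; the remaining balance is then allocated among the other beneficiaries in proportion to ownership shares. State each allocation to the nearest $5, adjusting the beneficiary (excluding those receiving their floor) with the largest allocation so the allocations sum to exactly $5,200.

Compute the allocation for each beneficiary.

Fund the minimums — Haddad $1,230; Petrov $1,550. Balance $2,420.
Balance split over remaining ownership shares 11,024: Dube 660.76 → $660; Chaudhri 712.78 → $715; Andrade 1,046.46 → $1,045.

Dube: $660 · Chaudhri: $715 · Andrade: $1,045 · Haddad: $1,230 · Petrov: $1,550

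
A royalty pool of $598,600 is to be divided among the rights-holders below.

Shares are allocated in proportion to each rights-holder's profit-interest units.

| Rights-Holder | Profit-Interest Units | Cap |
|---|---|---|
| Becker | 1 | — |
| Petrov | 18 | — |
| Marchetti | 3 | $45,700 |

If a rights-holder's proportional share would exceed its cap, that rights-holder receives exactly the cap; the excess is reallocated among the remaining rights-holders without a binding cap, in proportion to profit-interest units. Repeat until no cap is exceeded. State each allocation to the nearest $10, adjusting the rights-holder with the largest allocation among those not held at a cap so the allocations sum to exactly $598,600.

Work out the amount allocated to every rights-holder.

Total profit-interest units = 22.
Pro-rata shares before constraints: Becker 27,209.09; Petrov 489,763.64; Marchetti 81,627.27.
Cap binds for Marchetti ($45,700); balance $552,900 reallocated over remaining profit-interest units 19.
Remaining shares: Becker 29,100.00 → $29,100; Petrov 523,800.00 → $523,800.

Becker: $29,100 · Petrov: $523,800 · Marchetti: $45,700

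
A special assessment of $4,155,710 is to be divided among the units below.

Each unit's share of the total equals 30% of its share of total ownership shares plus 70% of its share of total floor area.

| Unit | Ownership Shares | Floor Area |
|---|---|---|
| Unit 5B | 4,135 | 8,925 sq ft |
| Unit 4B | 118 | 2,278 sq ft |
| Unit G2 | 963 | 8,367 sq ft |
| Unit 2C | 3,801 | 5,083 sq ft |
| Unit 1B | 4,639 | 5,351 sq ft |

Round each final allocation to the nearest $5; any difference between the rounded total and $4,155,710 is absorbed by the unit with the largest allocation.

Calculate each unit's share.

Ownership shares total 13,656; floor area total 30,004.
Blended shares (30% ownership shares + 70% floor area): Unit 5B 0.2991; Unit 4B 0.0557; Unit G2 0.2164; Unit 2C 0.2021; Unit 1B 0.2268.
Proportional shares: Unit 5B 1,242,812.57; Unit 4B 231,633.10; Unit G2 899,127.37; Unit 2C 839,824.44; Unit 1B 942,312.52.
At nearest $5: Unit 5B $1,242,815; Unit 4B $231,635; Unit G2 $899,125; Unit 2C $839,825; Unit 1B $942,315. Sum = $4,155,715.
Difference $4,155,710 − $4,155,715 = −$5 applied to largest allocation (Unit 5B): Unit 5B becomes $1,242,810.

Unit 5B: $1,242,810 · Unit 4B: $231,635 · Unit G2: $899,125 · Unit 2C: $839,825 · Unit 1B: $942,315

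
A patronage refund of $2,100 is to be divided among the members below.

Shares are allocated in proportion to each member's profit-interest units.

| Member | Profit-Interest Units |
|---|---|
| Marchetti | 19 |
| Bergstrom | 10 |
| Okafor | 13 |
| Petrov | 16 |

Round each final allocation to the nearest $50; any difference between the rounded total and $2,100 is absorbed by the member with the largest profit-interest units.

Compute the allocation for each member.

Total profit-interest units = 19 + 10 + 13 + 16 = 58.
Proportional shares: Marchetti 687.93; Bergstrom 362.07; Okafor 470.69; Petrov 579.31.
After rounding ($50): Marchetti $700; Bergstrom $350; Okafor $450; Petrov $600. Sum = $2,100.
Rounded total matches; no reconciliation needed.

Marchetti: $700; Bergstrom: $350; Okafor: $450; Petrov: $600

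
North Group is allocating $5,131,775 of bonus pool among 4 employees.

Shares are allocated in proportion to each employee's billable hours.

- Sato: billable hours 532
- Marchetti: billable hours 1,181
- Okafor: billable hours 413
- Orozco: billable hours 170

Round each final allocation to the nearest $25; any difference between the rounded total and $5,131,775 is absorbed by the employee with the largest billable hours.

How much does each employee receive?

Combined billable hours = 2,296.
Raw shares: Sato 532/2,296 × $5,131,775 = 1,189,069.82; Marchetti 1,181/2,296 × $5,131,775 = 2,639,645.59; Okafor 413/2,296 × $5,131,775 = 923,093.67; Orozco 170/2,296 × $5,131,775 = 379,965.92.
After rounding ($25): Sato $1,189,075; Marchetti $2,639,650; Okafor $923,100; Orozco $379,975. Sum = $5,131,800.
Difference $5,131,775 − $5,131,800 = −$25 applied to largest billable hours (Marchetti): Marchetti becomes $2,639,625.

Sato: $1,189,075 | Marchetti: $2,639,625 | Okafor: $923,100 | Orozco: $379,975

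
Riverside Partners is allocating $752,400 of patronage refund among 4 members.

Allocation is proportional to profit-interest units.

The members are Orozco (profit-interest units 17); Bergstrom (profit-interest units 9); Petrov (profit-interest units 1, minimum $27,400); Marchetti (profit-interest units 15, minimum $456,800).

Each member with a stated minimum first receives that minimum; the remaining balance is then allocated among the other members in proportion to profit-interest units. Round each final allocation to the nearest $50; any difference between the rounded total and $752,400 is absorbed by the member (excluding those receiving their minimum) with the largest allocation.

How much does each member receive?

Guaranteed amounts: Petrov $27,400; Marchetti $456,800. Balance $268,200.
Balance split over remaining profit-interest units 26: Orozco 175,361.54 → $175,350; Bergstrom 92,838.46 → $92,850.

Orozco: $175,350 | Bergstrom: $92,850 | Petrov: $27,400 | Marchetti: $456,800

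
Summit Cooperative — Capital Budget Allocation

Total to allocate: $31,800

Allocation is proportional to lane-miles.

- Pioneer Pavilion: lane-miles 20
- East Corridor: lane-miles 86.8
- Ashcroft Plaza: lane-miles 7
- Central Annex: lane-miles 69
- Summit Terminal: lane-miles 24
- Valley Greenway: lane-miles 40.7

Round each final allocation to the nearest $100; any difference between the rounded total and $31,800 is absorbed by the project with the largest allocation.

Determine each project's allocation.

Sum of lane-miles: 247.5.
Proportional shares: Pioneer Pavilion 20/247.5 × $31,800 = 2,569.70; East Corridor 86.8/247.5 × $31,800 = 11,152.48; Ashcroft Plaza 7/247.5 × $31,800 = 899.39; Central Annex 69/247.5 × $31,800 = 8,865.45; Summit Terminal 24/247.5 × $31,800 = 3,083.64; Valley Greenway 40.7/247.5 × $31,800 = 5,229.33.
Rounded to nearest $100: Pioneer Pavilion $2,600; East Corridor $11,200; Ashcroft Plaza $900; Central Annex $8,900; Summit Terminal $3,100; Valley Greenway $5,200. Sum = $31,900.
Difference $31,800 − $31,900 = −$100 applied to largest allocation (East Corridor): East Corridor becomes $11,100.

Pioneer Pavilion: $2,600; East Corridor: $11,100; Ashcroft Plaza: $900; Central Annex: $8,900; Summit Terminal: $3,100; Valley Greenway: $5,200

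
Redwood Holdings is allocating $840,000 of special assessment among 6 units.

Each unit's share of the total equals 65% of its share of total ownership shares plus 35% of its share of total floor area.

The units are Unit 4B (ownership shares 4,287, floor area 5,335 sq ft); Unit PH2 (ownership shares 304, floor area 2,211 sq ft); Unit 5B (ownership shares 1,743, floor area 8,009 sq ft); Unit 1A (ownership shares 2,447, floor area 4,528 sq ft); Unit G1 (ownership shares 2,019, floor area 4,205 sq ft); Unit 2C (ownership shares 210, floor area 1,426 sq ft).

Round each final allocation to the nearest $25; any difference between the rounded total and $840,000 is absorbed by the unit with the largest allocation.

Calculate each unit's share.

Unit 4B: $273,600; Unit PH2: $40,350; Unit 5B: $178,000; Unit 1A: $173,125; Unit G1: $148,200; Unit 2C: $26,725

Ownership shares total 11,010; floor area total 25,714.
Combined weights (65% ownership shares + 35% floor area): Unit 4B 0.3257; Unit PH2 0.0480; Unit 5B 0.2119; Unit 1A 0.2061; Unit G1 0.1764; Unit 2C 0.0318.
Proportional shares: Unit 4B 273,595.33; Unit PH2 40,355.13; Unit 5B 178,008.19; Unit 1A 173,120.57; Unit G1 148,202.50; Unit 2C 26,718.28.
After rounding ($25): Unit 4B $273,600; Unit PH2 $40,350; Unit 5B $178,000; Unit 1A $173,125; Unit G1 $148,200; Unit 2C $26,725. Sum = $840,000.
Sum already equals the total — no adjustment.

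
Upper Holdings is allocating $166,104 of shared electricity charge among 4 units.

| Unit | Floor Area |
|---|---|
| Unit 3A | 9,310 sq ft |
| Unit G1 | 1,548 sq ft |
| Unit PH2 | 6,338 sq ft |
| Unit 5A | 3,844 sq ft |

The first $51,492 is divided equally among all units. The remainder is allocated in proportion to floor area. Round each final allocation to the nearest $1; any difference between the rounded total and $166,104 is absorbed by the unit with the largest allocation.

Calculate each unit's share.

Equal tier: $51,492 ÷ 4 = $12,873 apiece.
Remainder $114,612 by floor area (total 21,040): Unit 3A 50,714.72 → $50,715; Unit G1 8,432.48 → $8,432; Unit PH2 34,525.23 → $34,525; Unit 5A 20,939.57 → $20,940.
Totals: Unit 3A $12,873 + $50,715 = $63,588; Unit G1 $12,873 + $8,432 = $21,305; Unit PH2 $12,873 + $34,525 = $47,398; Unit 5A $12,873 + $20,940 = $33,813.

Unit 3A: $63,588 · Unit G1: $21,305 · Unit PH2: $47,398 · Unit 5A: $33,813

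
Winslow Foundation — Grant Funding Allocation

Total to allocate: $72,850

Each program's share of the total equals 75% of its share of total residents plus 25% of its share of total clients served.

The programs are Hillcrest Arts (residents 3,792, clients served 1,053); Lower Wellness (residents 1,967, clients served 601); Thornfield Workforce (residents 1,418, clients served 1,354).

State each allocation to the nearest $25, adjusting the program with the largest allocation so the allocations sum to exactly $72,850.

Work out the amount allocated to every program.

Totals — residents 7,177, clients served 3,008.
Blended shares (75% residents + 25% clients served): Hillcrest Arts 0.4838; Lower Wellness 0.2555; Thornfield Workforce 0.2607.
Raw shares: Hillcrest Arts 35,243.55; Lower Wellness 18,613.36; Thornfield Workforce 18,993.08.
At nearest $25: Hillcrest Arts $35,250; Lower Wellness $18,625; Thornfield Workforce $19,000. Sum = $72,875.
Difference $72,850 − $72,875 = −$25 applied to largest allocation (Hillcrest Arts): Hillcrest Arts becomes $35,225.

Hillcrest Arts: $35,225 · Lower Wellness: $18,625 · Thornfield Workforce: $19,000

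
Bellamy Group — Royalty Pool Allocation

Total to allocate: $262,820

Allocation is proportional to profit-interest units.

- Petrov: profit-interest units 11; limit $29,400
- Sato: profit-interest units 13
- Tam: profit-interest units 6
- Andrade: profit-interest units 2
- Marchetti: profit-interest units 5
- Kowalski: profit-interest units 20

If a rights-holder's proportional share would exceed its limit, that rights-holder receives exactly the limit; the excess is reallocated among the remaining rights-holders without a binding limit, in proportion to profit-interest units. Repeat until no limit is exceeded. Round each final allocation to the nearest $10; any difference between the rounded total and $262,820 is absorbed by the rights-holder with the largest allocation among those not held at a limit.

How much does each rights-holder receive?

Combined profit-interest units = 57.
Pro-rata shares before constraints: Petrov 50,719.65; Sato 59,941.40; Tam 27,665.26; Andrade 9,221.75; Marchetti 23,054.39; Kowalski 92,217.54.
Cap binds for Petrov ($29,400); remaining pool $233,420 reallocated over remaining profit-interest units 46.
Redistributed shares: Sato 65,966.52 → $65,970; Tam 30,446.09 → $30,450; Andrade 10,148.70 → $10,150; Marchetti 25,371.74 → $25,370; Kowalski 101,486.96 → $101,490.
Rounding difference −$10 applied to Kowalski → $101,480.

Petrov: $29,400; Sato: $65,970; Tam: $30,450; Andrade: $10,150; Marchetti: $25,370; Kowalski: $101,480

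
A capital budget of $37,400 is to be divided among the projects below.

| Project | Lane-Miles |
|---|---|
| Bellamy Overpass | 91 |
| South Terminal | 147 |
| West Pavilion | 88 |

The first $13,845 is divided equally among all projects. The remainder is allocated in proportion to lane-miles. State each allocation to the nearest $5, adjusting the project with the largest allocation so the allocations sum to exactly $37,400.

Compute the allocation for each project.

Bellamy Overpass: $11,190; South Terminal: $15,235; West Pavilion: $10,975

First tranche $13,845 split equally: $4,615 each.
Remainder $23,555 by lane-miles (total 326): Bellamy Overpass 6,575.17 → $6,575; South Terminal 10,621.43 → $10,620; West Pavilion 6,358.40 → $6,360.
Totals: Bellamy Overpass $4,615 + $6,575 = $11,190; South Terminal $4,615 + $10,620 = $15,235; West Pavilion $4,615 + $6,360 = $10,975.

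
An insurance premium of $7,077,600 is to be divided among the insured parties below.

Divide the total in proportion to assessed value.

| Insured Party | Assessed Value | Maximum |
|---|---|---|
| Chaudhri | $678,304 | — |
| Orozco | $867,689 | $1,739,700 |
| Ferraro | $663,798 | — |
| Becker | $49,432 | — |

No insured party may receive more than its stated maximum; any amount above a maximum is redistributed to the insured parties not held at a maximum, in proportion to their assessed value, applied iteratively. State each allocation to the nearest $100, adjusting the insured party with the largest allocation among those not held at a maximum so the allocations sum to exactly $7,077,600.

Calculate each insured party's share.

Total assessed value = 2,259,223.
Pro-rata shares before constraints: Chaudhri 2,124,962.60; Orozco 2,718,260.07; Ferraro 2,079,518.81; Becker 154,858.52.
Capped: Orozco ($1,739,700); residual $5,337,900 reallocated over remaining assessed value 1,391,534.
Shares after redistribution: Chaudhri 2,601,962.24 → $2,602,000; Ferraro 2,546,317.48 → $2,546,300; Becker 189,620.28 → $189,600.

Chaudhri: $2,602,000 · Orozco: $1,739,700 · Ferraro: $2,546,300 · Becker: $189,600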